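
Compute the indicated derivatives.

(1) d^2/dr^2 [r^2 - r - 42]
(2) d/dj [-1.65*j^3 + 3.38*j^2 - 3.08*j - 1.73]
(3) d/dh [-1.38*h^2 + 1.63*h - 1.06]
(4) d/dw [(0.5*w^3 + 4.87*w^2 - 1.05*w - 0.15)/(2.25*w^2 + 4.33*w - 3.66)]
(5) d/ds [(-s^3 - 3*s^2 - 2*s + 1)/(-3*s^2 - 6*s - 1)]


(1) = 2
(2) = -4.95*j^2 + 6.76*j - 3.08
(3) = 1.63 - 2.76*h
(4) = (1.125*w^4 + 4.33*w^3 + 17.9596*w^2 - 34.9734*w + 4.4925)/(5.0625*w^4 + 19.485*w^3 + 2.2789*w^2 - 31.6956*w + 13.3956)
(5) = (3*s^4 + 12*s^3 + 15*s^2 + 12*s + 8)/(9*s^4 + 36*s^3 + 42*s^2 + 12*s + 1)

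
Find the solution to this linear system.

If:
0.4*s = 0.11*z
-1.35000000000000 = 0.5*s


Then:
s = -2.70
z = -9.82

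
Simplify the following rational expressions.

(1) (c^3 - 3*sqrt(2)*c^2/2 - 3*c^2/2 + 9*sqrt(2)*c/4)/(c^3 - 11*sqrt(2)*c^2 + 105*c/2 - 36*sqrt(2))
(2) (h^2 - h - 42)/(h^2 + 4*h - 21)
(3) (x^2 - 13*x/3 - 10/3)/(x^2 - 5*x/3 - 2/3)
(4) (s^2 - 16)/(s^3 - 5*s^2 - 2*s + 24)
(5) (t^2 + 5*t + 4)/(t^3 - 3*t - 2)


(1) = (8*c^2 - 12*c)/(8*c^2 - 76*sqrt(2)*c + 192)
(2) = (h^2 - h - 42)/(h^2 + 4*h - 21)
(3) = (3*x^2 - 13*x - 10)/(3*x^2 - 5*x - 2)
(4) = (s + 4)/(s^2 - s - 6)
(5) = (t + 4)/(t^2 - t - 2)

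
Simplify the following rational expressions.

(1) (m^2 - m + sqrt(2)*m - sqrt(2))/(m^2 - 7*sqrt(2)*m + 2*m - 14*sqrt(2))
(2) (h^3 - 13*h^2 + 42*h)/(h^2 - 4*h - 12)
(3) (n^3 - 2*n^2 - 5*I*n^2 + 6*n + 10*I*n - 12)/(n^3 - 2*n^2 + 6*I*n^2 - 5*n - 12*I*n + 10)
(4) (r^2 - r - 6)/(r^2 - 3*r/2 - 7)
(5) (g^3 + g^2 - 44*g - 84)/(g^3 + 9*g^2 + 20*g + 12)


(1) = (m^2 + m*(-1 + sqrt(2)) - sqrt(2))/(m^2 + m*(2 - 7*sqrt(2)) - 14*sqrt(2))
(2) = (h^2 - 7*h)/(h + 2)
(3) = (n - 6*I)/(n + 5*I)
(4) = (2*r - 6)/(2*r - 7)
(5) = (g - 7)/(g + 1)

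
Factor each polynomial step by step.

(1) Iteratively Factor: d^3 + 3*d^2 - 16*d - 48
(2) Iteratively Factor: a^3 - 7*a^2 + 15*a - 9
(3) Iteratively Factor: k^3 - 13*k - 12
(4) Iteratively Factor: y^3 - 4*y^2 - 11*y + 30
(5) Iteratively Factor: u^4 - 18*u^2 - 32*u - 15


(1) = (d + 4)*(d^2 - d - 12) = (d - 4)*(d + 4)*(d + 3)
(2) = (a - 1)*(a^2 - 6*a + 9) = (a - 3)*(a - 1)*(a - 3)
(3) = (k + 3)*(k^2 - 3*k - 4) = (k + 1)*(k + 3)*(k - 4)
(4) = (y + 3)*(y^2 - 7*y + 10) = (y - 5)*(y + 3)*(y - 2)
(5) = (u + 1)*(u^3 - u^2 - 17*u - 15) = (u + 1)*(u + 3)*(u^2 - 4*u - 5) = (u - 5)*(u + 1)*(u + 3)*(u + 1)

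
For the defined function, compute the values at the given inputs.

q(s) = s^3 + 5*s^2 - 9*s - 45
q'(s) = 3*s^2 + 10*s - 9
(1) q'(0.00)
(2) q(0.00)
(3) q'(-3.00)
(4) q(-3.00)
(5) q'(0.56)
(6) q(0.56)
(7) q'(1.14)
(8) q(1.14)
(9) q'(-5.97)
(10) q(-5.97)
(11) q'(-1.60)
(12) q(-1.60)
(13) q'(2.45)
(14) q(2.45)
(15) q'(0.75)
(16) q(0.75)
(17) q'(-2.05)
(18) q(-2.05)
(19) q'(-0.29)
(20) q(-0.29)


(1) = -9.00
(2) = -45.00
(3) = -12.00
(4) = 0.00
(5) = -2.46
(6) = -48.30
(7) = 6.30
(8) = -47.28
(9) = 38.22
(10) = -25.84
(11) = -17.32
(12) = -21.90
(13) = 33.51
(14) = -22.33
(15) = 0.19
(16) = -48.52
(17) = -16.89
(18) = -14.15
(19) = -11.65
(20) = -41.99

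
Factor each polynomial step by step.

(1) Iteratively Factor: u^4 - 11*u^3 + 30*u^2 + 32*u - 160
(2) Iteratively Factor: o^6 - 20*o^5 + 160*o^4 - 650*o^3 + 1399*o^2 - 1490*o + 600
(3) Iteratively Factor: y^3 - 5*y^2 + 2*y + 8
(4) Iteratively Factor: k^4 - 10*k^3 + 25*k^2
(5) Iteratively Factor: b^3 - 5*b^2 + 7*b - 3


(1) = (u - 5)*(u^3 - 6*u^2 + 32) = (u - 5)*(u - 4)*(u^2 - 2*u - 8) = (u - 5)*(u - 4)^2*(u + 2)
(2) = (o - 4)*(o^5 - 16*o^4 + 96*o^3 - 266*o^2 + 335*o - 150) = (o - 5)*(o - 4)*(o^4 - 11*o^3 + 41*o^2 - 61*o + 30) = (o - 5)*(o - 4)*(o - 1)*(o^3 - 10*o^2 + 31*o - 30) = (o - 5)*(o - 4)*(o - 3)*(o - 1)*(o^2 - 7*o + 10) = (o - 5)*(o - 4)*(o - 3)*(o - 2)*(o - 1)*(o - 5)
(3) = (y - 4)*(y^2 - y - 2) = (y - 4)*(y + 1)*(y - 2)
(4) = (k)*(k^3 - 10*k^2 + 25*k) = k*(k - 5)*(k^2 - 5*k) = k^2*(k - 5)*(k - 5)
(5) = (b - 3)*(b^2 - 2*b + 1) = (b - 3)*(b - 1)*(b - 1)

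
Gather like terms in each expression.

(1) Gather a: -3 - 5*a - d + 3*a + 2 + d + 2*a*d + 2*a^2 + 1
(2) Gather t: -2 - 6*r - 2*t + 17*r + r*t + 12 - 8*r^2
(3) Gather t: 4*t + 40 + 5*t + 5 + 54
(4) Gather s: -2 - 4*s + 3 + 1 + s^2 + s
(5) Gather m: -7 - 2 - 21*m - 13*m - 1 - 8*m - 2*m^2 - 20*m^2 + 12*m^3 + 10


(1) = 2*a^2 + a*(2*d - 2)
(2) = -8*r^2 + 11*r + t*(r - 2) + 10
(3) = 9*t + 99
(4) = s^2 - 3*s + 2
(5) = 12*m^3 - 22*m^2 - 42*m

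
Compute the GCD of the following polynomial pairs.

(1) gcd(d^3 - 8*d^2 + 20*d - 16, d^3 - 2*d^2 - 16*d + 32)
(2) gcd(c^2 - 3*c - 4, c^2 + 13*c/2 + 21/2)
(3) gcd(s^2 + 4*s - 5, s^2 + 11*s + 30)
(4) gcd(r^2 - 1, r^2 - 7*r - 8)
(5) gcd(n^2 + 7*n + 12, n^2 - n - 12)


(1) = gcd((d - 4)*(d - 2)^2, (d - 4)*(d - 2)*(d + 4)) = d^2 - 6*d + 8
(2) = gcd((c - 4)*(c + 1), (c + 3)*(c + 7/2)) = 1
(3) = s + 5
(4) = r + 1
(5) = gcd((n + 3)*(n + 4), (n - 4)*(n + 3)) = n + 3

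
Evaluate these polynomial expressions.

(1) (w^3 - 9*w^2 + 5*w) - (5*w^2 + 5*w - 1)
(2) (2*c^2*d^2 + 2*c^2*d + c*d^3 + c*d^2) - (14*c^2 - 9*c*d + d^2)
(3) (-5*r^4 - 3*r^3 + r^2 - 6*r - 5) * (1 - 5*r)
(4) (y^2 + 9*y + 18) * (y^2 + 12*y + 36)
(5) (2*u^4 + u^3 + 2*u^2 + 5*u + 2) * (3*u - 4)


(1) = w^3 - 14*w^2 + 1
(2) = 2*c^2*d^2 + 2*c^2*d - 14*c^2 + c*d^3 + c*d^2 + 9*c*d - d^2
(3) = 25*r^5 + 10*r^4 - 8*r^3 + 31*r^2 + 19*r - 5
(4) = y^4 + 21*y^3 + 162*y^2 + 540*y + 648
(5) = 6*u^5 - 5*u^4 + 2*u^3 + 7*u^2 - 14*u - 8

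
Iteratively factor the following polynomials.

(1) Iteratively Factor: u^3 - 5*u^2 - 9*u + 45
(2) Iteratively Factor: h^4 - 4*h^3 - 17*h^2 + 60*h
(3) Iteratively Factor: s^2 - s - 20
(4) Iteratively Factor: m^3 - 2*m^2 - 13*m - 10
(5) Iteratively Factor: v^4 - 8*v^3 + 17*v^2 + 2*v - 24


(1) = (u - 3)*(u^2 - 2*u - 15) = (u - 5)*(u - 3)*(u + 3)
(2) = (h - 3)*(h^3 - h^2 - 20*h) = (h - 5)*(h - 3)*(h^2 + 4*h) = h*(h - 5)*(h - 3)*(h + 4)
(3) = (s + 4)*(s - 5)
(4) = (m - 5)*(m^2 + 3*m + 2) = (m - 5)*(m + 1)*(m + 2)
(5) = (v - 2)*(v^3 - 6*v^2 + 5*v + 12) = (v - 2)*(v + 1)*(v^2 - 7*v + 12) = (v - 3)*(v - 2)*(v + 1)*(v - 4)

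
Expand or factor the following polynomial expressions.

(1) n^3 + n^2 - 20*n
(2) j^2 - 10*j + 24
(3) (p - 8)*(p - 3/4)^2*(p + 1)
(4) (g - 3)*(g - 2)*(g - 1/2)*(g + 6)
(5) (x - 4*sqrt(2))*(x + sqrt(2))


(1) = n*(n - 4)*(n + 5)
(2) = (j - 6)*(j - 4)
(3) = p^4 - 17*p^3/2 + 49*p^2/16 + 129*p/16 - 9/2
(4) = g^4 + g^3/2 - 49*g^2/2 + 48*g - 18
(5) = x^2 - 3*sqrt(2)*x - 8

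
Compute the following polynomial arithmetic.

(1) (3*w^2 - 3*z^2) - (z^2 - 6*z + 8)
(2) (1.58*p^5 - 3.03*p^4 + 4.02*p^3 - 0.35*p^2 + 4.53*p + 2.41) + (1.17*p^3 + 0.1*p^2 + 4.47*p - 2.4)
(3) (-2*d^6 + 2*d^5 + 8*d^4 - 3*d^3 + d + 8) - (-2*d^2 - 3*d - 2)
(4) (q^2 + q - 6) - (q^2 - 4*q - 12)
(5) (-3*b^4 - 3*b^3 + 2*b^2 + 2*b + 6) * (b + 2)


(1) = 3*w^2 - 4*z^2 + 6*z - 8
(2) = 1.58*p^5 - 3.03*p^4 + 5.19*p^3 - 0.25*p^2 + 9.0*p + 0.01
(3) = -2*d^6 + 2*d^5 + 8*d^4 - 3*d^3 + 2*d^2 + 4*d + 10
(4) = 5*q + 6
(5) = -3*b^5 - 9*b^4 - 4*b^3 + 6*b^2 + 10*b + 12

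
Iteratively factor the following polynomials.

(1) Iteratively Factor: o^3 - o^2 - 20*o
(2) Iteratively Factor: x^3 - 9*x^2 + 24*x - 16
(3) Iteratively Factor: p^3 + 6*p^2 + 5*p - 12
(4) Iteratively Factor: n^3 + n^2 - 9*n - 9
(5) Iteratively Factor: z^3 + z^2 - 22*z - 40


(1) = (o)*(o^2 - o - 20) = o*(o - 5)*(o + 4)
(2) = (x - 4)*(x^2 - 5*x + 4) = (x - 4)*(x - 1)*(x - 4)
(3) = (p + 4)*(p^2 + 2*p - 3) = (p + 3)*(p + 4)*(p - 1)
(4) = (n - 3)*(n^2 + 4*n + 3) = (n - 3)*(n + 3)*(n + 1)
(5) = (z - 5)*(z^2 + 6*z + 8) = (z - 5)*(z + 4)*(z + 2)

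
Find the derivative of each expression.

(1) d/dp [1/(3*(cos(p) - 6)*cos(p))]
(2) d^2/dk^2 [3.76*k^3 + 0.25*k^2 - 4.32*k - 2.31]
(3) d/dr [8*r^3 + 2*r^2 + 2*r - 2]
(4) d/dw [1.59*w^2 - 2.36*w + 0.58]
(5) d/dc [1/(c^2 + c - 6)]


(1) = 2*(cos(p) - 3)*sin(p)/(3*(cos(p) - 6)^2*cos(p)^2)
(2) = 22.56*k + 0.5
(3) = 24*r^2 + 4*r + 2
(4) = 3.18*w - 2.36
(5) = (-2*c - 1)/(c^2 + c - 6)^2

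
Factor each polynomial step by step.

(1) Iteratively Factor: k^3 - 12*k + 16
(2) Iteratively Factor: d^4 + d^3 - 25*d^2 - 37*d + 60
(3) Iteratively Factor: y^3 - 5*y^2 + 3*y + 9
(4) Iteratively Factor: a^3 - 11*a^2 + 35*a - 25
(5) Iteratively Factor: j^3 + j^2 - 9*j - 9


(1) = (k + 4)*(k^2 - 4*k + 4) = (k - 2)*(k + 4)*(k - 2)
(2) = (d - 1)*(d^3 + 2*d^2 - 23*d - 60) = (d - 5)*(d - 1)*(d^2 + 7*d + 12) = (d - 5)*(d - 1)*(d + 3)*(d + 4)
(3) = (y + 1)*(y^2 - 6*y + 9) = (y - 3)*(y + 1)*(y - 3)
(4) = (a - 5)*(a^2 - 6*a + 5) = (a - 5)^2*(a - 1)
(5) = (j + 1)*(j^2 - 9) = (j + 1)*(j + 3)*(j - 3)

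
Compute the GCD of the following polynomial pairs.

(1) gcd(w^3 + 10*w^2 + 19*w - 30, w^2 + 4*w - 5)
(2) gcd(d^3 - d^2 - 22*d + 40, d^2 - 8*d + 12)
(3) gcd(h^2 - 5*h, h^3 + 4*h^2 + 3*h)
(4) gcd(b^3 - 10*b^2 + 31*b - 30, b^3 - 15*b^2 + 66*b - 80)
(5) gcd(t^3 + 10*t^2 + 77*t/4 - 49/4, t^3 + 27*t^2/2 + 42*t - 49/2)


(1) = w^2 + 4*w - 5
(2) = d - 2
(3) = gcd(h*(h - 5), h*(h + 1)*(h + 3)) = h
(4) = gcd((b - 5)*(b - 3)*(b - 2), (b - 8)*(b - 5)*(b - 2)) = b^2 - 7*b + 10
(5) = gcd((t - 1/2)*(t + 7/2)*(t + 7), (t - 1/2)*(t + 7)^2) = t^2 + 13*t/2 - 7/2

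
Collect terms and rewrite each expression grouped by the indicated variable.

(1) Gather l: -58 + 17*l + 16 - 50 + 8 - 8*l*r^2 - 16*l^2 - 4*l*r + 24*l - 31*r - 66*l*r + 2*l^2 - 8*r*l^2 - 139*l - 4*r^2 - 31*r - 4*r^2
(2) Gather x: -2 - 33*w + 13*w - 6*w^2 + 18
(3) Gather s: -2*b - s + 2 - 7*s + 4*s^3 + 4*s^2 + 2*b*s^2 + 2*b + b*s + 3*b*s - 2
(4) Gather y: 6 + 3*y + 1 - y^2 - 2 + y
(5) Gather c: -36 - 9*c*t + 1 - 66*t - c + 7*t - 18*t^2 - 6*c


(1) = l^2*(-8*r - 14) + l*(-8*r^2 - 70*r - 98) - 8*r^2 - 62*r - 84
(2) = -6*w^2 - 20*w + 16
(3) = 4*s^3 + s^2*(2*b + 4) + s*(4*b - 8)
(4) = -y^2 + 4*y + 5
(5) = c*(-9*t - 7) - 18*t^2 - 59*t - 35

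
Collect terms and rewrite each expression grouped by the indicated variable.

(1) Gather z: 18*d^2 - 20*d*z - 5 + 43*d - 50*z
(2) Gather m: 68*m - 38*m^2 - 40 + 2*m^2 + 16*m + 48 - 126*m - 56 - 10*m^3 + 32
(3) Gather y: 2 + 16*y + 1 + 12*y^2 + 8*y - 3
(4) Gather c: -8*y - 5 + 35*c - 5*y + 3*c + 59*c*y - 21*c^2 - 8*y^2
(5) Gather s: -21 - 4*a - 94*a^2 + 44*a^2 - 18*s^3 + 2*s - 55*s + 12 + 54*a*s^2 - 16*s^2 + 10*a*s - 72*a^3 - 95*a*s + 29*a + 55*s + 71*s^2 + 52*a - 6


(1) = 18*d^2 + 43*d + z*(-20*d - 50) - 5
(2) = -10*m^3 - 36*m^2 - 42*m - 16
(3) = 12*y^2 + 24*y
(4) = -21*c^2 + c*(59*y + 38) - 8*y^2 - 13*y - 5
(5) = -72*a^3 - 50*a^2 + 77*a - 18*s^3 + s^2*(54*a + 55) + s*(2 - 85*a) - 15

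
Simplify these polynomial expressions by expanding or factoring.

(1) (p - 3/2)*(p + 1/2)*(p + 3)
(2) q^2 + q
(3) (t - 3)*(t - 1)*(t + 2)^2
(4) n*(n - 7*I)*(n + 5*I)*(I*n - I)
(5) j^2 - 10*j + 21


(1) = p^3 + 2*p^2 - 15*p/4 - 9/4
(2) = q*(q + 1)
(3) = t^4 - 9*t^2 - 4*t + 12
(4) = I*n^4 + 2*n^3 - I*n^3 - 2*n^2 + 35*I*n^2 - 35*I*n
(5) = (j - 7)*(j - 3)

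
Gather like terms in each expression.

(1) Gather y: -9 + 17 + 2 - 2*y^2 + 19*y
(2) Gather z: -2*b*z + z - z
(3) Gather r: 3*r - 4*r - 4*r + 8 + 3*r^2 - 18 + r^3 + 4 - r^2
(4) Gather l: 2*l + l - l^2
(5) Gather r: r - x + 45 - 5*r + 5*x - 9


(1) = -2*y^2 + 19*y + 10
(2) = -2*b*z
(3) = r^3 + 2*r^2 - 5*r - 6
(4) = -l^2 + 3*l
(5) = -4*r + 4*x + 36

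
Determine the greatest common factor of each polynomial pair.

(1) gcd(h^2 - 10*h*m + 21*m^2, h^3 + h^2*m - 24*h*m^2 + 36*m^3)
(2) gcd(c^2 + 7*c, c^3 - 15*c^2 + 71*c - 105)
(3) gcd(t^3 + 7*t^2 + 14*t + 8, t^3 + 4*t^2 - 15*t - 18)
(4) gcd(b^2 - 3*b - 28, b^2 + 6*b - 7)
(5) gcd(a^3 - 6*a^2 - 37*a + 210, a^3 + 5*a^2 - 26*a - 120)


(1) = h - 3*m
(2) = 1
(3) = t + 1
(4) = gcd((b - 7)*(b + 4), (b - 1)*(b + 7)) = 1
(5) = gcd((a - 7)*(a - 5)*(a + 6), (a - 5)*(a + 4)*(a + 6)) = a^2 + a - 30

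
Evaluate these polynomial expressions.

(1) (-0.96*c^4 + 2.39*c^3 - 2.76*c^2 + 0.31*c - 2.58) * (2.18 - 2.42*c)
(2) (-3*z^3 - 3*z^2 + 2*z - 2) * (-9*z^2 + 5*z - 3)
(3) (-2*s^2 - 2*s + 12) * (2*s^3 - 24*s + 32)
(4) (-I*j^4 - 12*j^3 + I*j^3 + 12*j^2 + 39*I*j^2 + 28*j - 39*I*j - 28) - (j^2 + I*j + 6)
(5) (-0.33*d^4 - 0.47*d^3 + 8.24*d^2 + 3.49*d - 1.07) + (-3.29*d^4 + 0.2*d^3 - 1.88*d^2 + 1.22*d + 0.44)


(1) = 2.3232*c^5 - 7.8766*c^4 + 11.8894*c^3 - 6.767*c^2 + 6.9194*c - 5.6244
(2) = 27*z^5 + 12*z^4 - 24*z^3 + 37*z^2 - 16*z + 6
(3) = -4*s^5 - 4*s^4 + 72*s^3 - 16*s^2 - 352*s + 384
(4) = -I*j^4 - 12*j^3 + I*j^3 + 11*j^2 + 39*I*j^2 + 28*j - 40*I*j - 34
(5) = -3.62*d^4 - 0.27*d^3 + 6.36*d^2 + 4.71*d - 0.63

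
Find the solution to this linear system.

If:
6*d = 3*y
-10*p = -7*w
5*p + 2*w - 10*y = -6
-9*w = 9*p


Then:
d = 3/10
p = 0
w = 0
y = 3/5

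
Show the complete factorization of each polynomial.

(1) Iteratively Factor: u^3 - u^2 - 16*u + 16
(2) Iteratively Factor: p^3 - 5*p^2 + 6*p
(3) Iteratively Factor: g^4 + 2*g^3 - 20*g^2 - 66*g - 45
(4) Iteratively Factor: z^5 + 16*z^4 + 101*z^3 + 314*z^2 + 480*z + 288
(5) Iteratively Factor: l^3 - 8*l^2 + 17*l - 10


(1) = (u - 1)*(u^2 - 16) = (u - 1)*(u + 4)*(u - 4)
(2) = (p - 2)*(p^2 - 3*p) = p*(p - 2)*(p - 3)
(3) = (g + 3)*(g^3 - g^2 - 17*g - 15) = (g + 3)^2*(g^2 - 4*g - 5) = (g + 1)*(g + 3)^2*(g - 5)
(4) = (z + 4)*(z^4 + 12*z^3 + 53*z^2 + 102*z + 72) = (z + 3)*(z + 4)*(z^3 + 9*z^2 + 26*z + 24) = (z + 3)*(z + 4)^2*(z^2 + 5*z + 6) = (z + 3)^2*(z + 4)^2*(z + 2)
(5) = (l - 5)*(l^2 - 3*l + 2) = (l - 5)*(l - 2)*(l - 1)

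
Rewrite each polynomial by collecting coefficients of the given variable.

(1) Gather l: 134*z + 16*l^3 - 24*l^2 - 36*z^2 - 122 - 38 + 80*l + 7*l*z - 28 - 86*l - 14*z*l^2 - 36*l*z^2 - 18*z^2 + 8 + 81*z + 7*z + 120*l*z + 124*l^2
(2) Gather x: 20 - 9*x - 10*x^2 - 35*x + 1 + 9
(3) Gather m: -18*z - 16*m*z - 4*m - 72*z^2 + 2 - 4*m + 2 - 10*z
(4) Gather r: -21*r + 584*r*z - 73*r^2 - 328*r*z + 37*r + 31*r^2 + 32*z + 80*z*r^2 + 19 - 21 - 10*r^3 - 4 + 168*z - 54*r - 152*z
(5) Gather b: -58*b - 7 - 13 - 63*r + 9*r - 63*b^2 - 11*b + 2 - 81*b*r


(1) = 16*l^3 + l^2*(100 - 14*z) + l*(-36*z^2 + 127*z - 6) - 54*z^2 + 222*z - 180
(2) = -10*x^2 - 44*x + 30
(3) = m*(-16*z - 8) - 72*z^2 - 28*z + 4
(4) = -10*r^3 + r^2*(80*z - 42) + r*(256*z - 38) + 48*z - 6
(5) = -63*b^2 + b*(-81*r - 69) - 54*r - 18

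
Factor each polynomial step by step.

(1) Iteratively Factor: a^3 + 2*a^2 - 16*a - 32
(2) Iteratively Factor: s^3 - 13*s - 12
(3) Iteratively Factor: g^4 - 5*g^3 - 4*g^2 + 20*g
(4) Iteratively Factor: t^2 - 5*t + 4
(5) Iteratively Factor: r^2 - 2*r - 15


(1) = (a + 4)*(a^2 - 2*a - 8) = (a + 2)*(a + 4)*(a - 4)
(2) = (s - 4)*(s^2 + 4*s + 3) = (s - 4)*(s + 3)*(s + 1)
(3) = (g)*(g^3 - 5*g^2 - 4*g + 20) = g*(g - 2)*(g^2 - 3*g - 10) = g*(g - 2)*(g + 2)*(g - 5)
(4) = (t - 1)*(t - 4)
(5) = (r + 3)*(r - 5)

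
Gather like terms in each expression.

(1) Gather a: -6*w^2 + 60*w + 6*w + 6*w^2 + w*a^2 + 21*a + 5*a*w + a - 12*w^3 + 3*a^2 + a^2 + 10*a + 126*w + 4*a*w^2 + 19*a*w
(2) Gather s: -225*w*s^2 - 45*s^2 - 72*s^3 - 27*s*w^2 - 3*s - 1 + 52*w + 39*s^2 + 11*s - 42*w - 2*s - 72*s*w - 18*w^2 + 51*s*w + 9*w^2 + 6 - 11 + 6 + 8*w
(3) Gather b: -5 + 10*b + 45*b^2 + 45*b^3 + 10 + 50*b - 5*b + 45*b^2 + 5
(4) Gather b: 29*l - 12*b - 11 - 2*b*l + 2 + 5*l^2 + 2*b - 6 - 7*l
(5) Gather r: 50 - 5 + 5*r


(1) = a^2*(w + 4) + a*(4*w^2 + 24*w + 32) - 12*w^3 + 192*w
(2) = -72*s^3 + s^2*(-225*w - 6) + s*(-27*w^2 - 21*w + 6) - 9*w^2 + 18*w
(3) = 45*b^3 + 90*b^2 + 55*b + 10
(4) = b*(-2*l - 10) + 5*l^2 + 22*l - 15
(5) = 5*r + 45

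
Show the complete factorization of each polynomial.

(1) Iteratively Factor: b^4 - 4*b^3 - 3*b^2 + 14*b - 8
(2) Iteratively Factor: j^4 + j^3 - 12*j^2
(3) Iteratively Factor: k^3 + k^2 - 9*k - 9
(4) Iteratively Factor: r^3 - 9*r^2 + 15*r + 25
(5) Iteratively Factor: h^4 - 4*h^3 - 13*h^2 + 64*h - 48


(1) = (b - 4)*(b^3 - 3*b + 2) = (b - 4)*(b + 2)*(b^2 - 2*b + 1) = (b - 4)*(b - 1)*(b + 2)*(b - 1)
(2) = (j)*(j^3 + j^2 - 12*j) = j*(j - 3)*(j^2 + 4*j) = j*(j - 3)*(j + 4)*(j)
(3) = (k + 3)*(k^2 - 2*k - 3) = (k + 1)*(k + 3)*(k - 3)
(4) = (r + 1)*(r^2 - 10*r + 25) = (r - 5)*(r + 1)*(r - 5)
(5) = (h - 3)*(h^3 - h^2 - 16*h + 16) = (h - 3)*(h + 4)*(h^2 - 5*h + 4) = (h - 4)*(h - 3)*(h + 4)*(h - 1)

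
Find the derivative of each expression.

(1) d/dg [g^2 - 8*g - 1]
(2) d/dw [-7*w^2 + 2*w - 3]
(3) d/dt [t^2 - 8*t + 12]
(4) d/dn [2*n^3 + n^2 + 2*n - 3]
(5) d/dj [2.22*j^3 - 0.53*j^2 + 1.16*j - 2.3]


(1) = 2*g - 8
(2) = 2 - 14*w
(3) = 2*t - 8
(4) = 6*n^2 + 2*n + 2
(5) = 6.66*j^2 - 1.06*j + 1.16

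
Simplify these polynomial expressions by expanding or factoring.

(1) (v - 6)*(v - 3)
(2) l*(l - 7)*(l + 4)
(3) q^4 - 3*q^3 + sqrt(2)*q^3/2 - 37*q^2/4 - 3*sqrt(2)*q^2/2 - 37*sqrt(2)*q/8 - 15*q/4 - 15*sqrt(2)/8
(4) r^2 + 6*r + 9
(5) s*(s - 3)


(1) = v^2 - 9*v + 18
(2) = l^3 - 3*l^2 - 28*l
(3) = (q - 5)*(q + 1/2)*(q + 3/2)*(q + sqrt(2)/2)
(4) = (r + 3)^2
(5) = s^2 - 3*s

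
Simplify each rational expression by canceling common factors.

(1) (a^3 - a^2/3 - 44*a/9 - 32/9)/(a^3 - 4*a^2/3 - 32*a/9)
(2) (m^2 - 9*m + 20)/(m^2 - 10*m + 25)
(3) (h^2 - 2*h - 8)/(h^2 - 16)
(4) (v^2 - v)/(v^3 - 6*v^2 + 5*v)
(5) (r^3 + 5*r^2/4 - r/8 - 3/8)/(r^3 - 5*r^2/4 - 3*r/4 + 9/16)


(1) = (a + 1)/a
(2) = (m - 4)/(m - 5)
(3) = (h + 2)/(h + 4)
(4) = 1/(v - 5)
(5) = (2*r + 2)/(2*r - 3)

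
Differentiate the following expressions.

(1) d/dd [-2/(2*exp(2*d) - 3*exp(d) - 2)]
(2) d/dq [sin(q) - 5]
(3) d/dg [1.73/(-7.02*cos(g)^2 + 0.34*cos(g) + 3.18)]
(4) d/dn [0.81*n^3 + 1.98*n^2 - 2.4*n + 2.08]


(1) = (8*exp(d) - 6)*exp(d)/(-2*exp(2*d) + 3*exp(d) + 2)^2
(2) = cos(q)
(3) = (0.5882 - 24.2892*cos(g))*sin(g)/(-7.02*cos(g)^2 + 0.34*cos(g) + 3.18)^2
(4) = 2.43*n^2 + 3.96*n - 2.4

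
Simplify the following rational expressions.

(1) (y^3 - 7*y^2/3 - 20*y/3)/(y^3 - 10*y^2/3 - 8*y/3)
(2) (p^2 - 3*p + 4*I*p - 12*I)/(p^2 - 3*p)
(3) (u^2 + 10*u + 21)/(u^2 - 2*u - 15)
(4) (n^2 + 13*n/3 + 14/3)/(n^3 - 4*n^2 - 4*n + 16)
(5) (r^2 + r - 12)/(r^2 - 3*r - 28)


(1) = (3*y + 5)/(3*y + 2)
(2) = (p + 4*I)/p
(3) = (u + 7)/(u - 5)
(4) = (3*n + 7)/(3*n^2 - 18*n + 24)
(5) = (r - 3)/(r - 7)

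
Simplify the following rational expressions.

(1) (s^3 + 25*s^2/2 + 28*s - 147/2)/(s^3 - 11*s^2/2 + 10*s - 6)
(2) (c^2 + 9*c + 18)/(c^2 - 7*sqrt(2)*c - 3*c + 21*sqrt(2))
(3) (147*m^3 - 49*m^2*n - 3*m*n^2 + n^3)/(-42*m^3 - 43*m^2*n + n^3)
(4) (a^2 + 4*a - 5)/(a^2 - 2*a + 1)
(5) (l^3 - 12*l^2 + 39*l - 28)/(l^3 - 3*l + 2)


(1) = (s^2 + 14*s + 49)/(s^2 - 4*s + 4)
(2) = (c^2 + 9*c + 18)/(c^2 + c*(-7*sqrt(2) - 3) + 21*sqrt(2))
(3) = (-21*m^2 + 4*m*n + n^2)/(6*m^2 + 7*m*n + n^2)
(4) = (a + 5)/(a - 1)
(5) = (l^2 - 11*l + 28)/(l^2 + l - 2)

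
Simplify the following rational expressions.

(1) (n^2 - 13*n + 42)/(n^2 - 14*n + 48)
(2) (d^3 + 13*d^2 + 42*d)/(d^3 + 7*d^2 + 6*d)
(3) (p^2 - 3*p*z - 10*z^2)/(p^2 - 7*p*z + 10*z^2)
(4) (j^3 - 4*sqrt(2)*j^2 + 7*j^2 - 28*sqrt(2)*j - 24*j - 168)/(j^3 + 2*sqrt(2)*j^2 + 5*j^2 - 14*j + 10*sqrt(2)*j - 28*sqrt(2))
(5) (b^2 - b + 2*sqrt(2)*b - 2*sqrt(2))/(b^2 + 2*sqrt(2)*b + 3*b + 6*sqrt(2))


(1) = (n - 7)/(n - 8)
(2) = (d + 7)/(d + 1)
(3) = (-p - 2*z)/(-p + 2*z)
(4) = (j - 6*sqrt(2))/(j - 2)
(5) = (b - 1)/(b + 3)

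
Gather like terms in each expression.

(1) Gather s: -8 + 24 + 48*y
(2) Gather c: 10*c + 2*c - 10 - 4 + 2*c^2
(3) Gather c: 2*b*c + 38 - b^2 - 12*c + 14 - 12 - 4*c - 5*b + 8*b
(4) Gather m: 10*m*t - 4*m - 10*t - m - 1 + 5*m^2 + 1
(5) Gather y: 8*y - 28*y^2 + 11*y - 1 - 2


(1) = 48*y + 16
(2) = 2*c^2 + 12*c - 14
(3) = -b^2 + 3*b + c*(2*b - 16) + 40
(4) = 5*m^2 + m*(10*t - 5) - 10*t
(5) = -28*y^2 + 19*y - 3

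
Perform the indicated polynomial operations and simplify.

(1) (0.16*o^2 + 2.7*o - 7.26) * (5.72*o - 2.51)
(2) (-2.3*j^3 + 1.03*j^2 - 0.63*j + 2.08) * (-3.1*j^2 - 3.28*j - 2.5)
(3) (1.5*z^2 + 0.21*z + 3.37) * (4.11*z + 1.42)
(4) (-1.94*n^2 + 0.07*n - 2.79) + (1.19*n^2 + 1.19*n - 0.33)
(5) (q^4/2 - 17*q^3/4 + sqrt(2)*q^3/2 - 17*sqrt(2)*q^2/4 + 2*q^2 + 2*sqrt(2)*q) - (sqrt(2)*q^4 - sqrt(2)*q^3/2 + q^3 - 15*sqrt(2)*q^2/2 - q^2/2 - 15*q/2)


(1) = 0.9152*o^3 + 15.0424*o^2 - 48.3042*o + 18.2226
(2) = 7.13*j^5 + 4.351*j^4 + 4.3246*j^3 - 6.9566*j^2 - 5.2474*j - 5.2
(3) = 6.165*z^3 + 2.9931*z^2 + 14.1489*z + 4.7854
(4) = -0.75*n^2 + 1.26*n - 3.12
(5) = -sqrt(2)*q^4 + q^4/2 - 21*q^3/4 + sqrt(2)*q^3 + 5*q^2/2 + 13*sqrt(2)*q^2/4 + 2*sqrt(2)*q + 15*q/2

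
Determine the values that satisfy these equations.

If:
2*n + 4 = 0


Then:
n = -2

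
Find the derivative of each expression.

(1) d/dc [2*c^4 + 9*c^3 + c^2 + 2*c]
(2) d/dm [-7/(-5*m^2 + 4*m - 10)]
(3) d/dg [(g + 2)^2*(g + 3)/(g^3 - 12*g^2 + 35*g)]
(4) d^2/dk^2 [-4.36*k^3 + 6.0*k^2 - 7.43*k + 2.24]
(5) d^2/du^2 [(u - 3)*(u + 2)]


(1) = 8*c^3 + 27*c^2 + 2*c + 2
(2) = 14*(2 - 5*m)/(5*m^2 - 4*m + 10)^2
(3) = (-19*g^4 + 38*g^3 + 401*g^2 + 288*g - 420)/(g^2*(g^4 - 24*g^3 + 214*g^2 - 840*g + 1225))
(4) = 12.0 - 26.16*k
(5) = 2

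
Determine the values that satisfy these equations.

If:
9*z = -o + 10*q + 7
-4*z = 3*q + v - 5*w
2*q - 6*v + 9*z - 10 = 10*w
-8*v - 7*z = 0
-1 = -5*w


Then:
o = -566/73
q = -93/146
v = -119/146
w = 1/5
z = 68/73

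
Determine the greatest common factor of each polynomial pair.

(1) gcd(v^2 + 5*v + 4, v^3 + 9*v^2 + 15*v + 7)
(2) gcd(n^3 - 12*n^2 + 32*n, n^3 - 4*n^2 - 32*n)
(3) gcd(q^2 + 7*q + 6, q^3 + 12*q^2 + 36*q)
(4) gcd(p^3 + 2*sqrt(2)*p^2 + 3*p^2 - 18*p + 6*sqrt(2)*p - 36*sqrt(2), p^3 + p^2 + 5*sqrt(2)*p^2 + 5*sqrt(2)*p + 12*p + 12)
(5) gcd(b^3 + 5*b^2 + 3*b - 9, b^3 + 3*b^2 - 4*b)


(1) = v + 1
(2) = n^2 - 8*n
(3) = q + 6
(4) = gcd((p - 3)*(p + 6)*(p + 2*sqrt(2)), (p + 1)*(p + 2*sqrt(2))*(p + 3*sqrt(2))) = p + 2*sqrt(2)
(5) = b - 1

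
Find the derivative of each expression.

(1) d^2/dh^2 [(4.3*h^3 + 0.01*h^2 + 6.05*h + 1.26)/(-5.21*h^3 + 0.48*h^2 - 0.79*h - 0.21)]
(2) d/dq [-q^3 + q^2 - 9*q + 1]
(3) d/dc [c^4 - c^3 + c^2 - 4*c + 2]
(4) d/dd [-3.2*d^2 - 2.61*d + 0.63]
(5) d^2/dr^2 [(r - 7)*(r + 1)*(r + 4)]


(1) = (-22.049762*h^6 - 879.14061*h^5 - 262.937238*h^4 + 91.342128*h^3 + 42.287364*h^2 + 6.341328*h + 0.17976)/(141.420761*h^9 - 39.087504*h^8 + 67.932669*h^7 + 5.136399*h^6 + 7.149723*h^5 + 4.432482*h^4 + 0.70453*h^3 + 0.329679*h^2 + 0.104517*h + 0.009261)
(2) = -3*q^2 + 2*q - 9
(3) = 4*c^3 - 3*c^2 + 2*c - 4
(4) = -6.4*d - 2.61
(5) = 6*r - 4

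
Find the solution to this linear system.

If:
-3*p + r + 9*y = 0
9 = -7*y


Then:
p = r/3 - 27/7
y = -9/7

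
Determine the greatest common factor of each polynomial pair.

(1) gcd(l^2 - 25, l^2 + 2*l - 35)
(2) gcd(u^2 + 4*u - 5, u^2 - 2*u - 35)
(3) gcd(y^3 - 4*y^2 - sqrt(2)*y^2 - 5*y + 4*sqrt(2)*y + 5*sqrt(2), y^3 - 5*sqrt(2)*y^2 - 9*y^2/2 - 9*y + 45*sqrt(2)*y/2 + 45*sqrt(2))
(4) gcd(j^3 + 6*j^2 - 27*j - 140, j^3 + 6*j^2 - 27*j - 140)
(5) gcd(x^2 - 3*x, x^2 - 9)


(1) = gcd((l - 5)*(l + 5), (l - 5)*(l + 7)) = l - 5
(2) = u + 5
(3) = gcd((y - 5)*(y + 1)*(y - sqrt(2)), (y - 6)*(y + 3/2)*(y - 5*sqrt(2))) = 1
(4) = j^3 + 6*j^2 - 27*j - 140
(5) = x - 3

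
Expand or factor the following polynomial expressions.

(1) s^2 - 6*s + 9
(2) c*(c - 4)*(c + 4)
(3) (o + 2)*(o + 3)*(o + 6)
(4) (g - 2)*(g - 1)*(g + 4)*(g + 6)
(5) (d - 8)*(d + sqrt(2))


(1) = (s - 3)^2
(2) = c^3 - 16*c
(3) = o^3 + 11*o^2 + 36*o + 36
(4) = g^4 + 7*g^3 - 4*g^2 - 52*g + 48
(5) = d^2 - 8*d + sqrt(2)*d - 8*sqrt(2)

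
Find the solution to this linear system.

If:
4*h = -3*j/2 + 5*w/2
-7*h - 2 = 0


Then:
h = -2/7
j = 5*w/3 + 16/21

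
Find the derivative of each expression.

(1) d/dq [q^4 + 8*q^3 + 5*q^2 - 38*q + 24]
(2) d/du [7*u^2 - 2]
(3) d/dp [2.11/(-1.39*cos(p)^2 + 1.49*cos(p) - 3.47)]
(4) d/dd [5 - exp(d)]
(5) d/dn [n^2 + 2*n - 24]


(1) = 4*q^3 + 24*q^2 + 10*q - 38
(2) = 14*u
(3) = (3.1439 - 5.8658*cos(p))*sin(p)/(1.39*cos(p)^2 - 1.49*cos(p) + 3.47)^2
(4) = -exp(d)
(5) = 2*n + 2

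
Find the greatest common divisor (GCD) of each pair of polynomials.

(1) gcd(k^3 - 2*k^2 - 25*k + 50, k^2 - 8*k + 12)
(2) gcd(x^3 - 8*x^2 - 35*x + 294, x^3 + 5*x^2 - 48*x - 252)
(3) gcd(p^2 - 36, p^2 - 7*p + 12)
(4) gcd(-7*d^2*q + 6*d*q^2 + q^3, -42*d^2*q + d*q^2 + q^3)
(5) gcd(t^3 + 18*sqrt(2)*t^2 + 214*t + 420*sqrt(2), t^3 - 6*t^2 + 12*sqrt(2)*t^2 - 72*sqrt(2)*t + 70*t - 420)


(1) = k - 2
(2) = gcd((x - 7)^2*(x + 6), (x - 7)*(x + 6)^2) = x^2 - x - 42
(3) = gcd((p - 6)*(p + 6), (p - 4)*(p - 3)) = 1
(4) = gcd(q*(-d + q)*(7*d + q), q*(-6*d + q)*(7*d + q)) = 7*d*q + q^2
(5) = gcd((t + 5*sqrt(2))*(t + 6*sqrt(2))*(t + 7*sqrt(2)), (t - 6)*(t + 5*sqrt(2))*(t + 7*sqrt(2))) = t^2 + 12*sqrt(2)*t + 70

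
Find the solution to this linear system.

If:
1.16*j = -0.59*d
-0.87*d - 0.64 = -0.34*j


Then:
d = -0.61
j = 0.31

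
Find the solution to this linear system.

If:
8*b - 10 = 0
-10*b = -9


Then:
No Solution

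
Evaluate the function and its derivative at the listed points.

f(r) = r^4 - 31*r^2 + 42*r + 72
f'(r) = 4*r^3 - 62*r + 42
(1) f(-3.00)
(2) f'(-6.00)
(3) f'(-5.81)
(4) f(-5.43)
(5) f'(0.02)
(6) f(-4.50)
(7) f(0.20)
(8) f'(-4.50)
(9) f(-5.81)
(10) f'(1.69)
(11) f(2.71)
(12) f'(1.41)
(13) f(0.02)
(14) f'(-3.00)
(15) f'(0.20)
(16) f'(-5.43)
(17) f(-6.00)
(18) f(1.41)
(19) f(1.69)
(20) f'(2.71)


(1) = -252.00
(2) = -450.00
(3) = -382.27
(4) = -200.73
(5) = 40.76
(6) = -334.69
(7) = 79.16
(8) = -43.50
(9) = -78.98
(10) = -43.47
(11) = 12.09
(12) = -34.21
(13) = 72.83
(14) = 120.00
(15) = 29.63
(16) = -261.75
(17) = 0.00
(18) = 73.54
(19) = 62.60
(20) = -46.41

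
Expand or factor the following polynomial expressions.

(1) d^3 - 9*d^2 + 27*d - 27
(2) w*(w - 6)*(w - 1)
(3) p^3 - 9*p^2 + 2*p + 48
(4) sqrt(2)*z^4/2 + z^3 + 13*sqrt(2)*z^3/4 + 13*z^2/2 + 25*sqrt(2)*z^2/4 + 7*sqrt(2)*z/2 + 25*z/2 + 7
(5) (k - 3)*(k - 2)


(1) = (d - 3)^3
(2) = w^3 - 7*w^2 + 6*w
(3) = (p - 8)*(p - 3)*(p + 2)
(4) = (z + 2)*(z + 7/2)*(z + sqrt(2))*(sqrt(2)*z/2 + sqrt(2)/2)
(5) = k^2 - 5*k + 6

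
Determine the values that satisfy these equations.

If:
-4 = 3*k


Then:
k = -4/3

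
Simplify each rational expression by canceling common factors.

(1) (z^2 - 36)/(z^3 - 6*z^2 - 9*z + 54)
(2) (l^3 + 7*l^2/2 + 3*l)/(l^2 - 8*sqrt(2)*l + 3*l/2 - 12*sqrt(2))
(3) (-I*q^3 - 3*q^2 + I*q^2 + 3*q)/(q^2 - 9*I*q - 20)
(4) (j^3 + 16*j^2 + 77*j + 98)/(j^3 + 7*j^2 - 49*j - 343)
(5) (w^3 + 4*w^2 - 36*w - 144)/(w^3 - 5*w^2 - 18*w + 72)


(1) = (z + 6)/(z^2 - 9)
(2) = (4*l^2 + 8*l)/(4*l - 32*sqrt(2))
(3) = (-I*q^3 + q^2*(-3 + I) + 3*q)/(q^2 - 9*I*q - 20)
(4) = (j + 2)/(j - 7)
(5) = (w + 6)/(w - 3)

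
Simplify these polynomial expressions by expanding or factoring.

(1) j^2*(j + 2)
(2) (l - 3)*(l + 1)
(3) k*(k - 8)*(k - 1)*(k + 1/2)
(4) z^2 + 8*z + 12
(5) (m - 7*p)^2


(1) = j^3 + 2*j^2
(2) = l^2 - 2*l - 3
(3) = k^4 - 17*k^3/2 + 7*k^2/2 + 4*k
(4) = (z + 2)*(z + 6)
(5) = m^2 - 14*m*p + 49*p^2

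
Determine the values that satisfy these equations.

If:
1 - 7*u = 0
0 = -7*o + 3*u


Then:
o = 3/49
u = 1/7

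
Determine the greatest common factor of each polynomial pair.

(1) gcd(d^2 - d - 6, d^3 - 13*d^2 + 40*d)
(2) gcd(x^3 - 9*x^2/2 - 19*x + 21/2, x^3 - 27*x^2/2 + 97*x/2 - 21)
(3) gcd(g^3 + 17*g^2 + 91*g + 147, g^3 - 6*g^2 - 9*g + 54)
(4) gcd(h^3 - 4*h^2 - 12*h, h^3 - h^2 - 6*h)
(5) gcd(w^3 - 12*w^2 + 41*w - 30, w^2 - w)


(1) = 1
(2) = x^2 - 15*x/2 + 7/2
(3) = gcd((g + 3)*(g + 7)^2, (g - 6)*(g - 3)*(g + 3)) = g + 3
(4) = h^2 + 2*h
(5) = gcd((w - 6)*(w - 5)*(w - 1), w*(w - 1)) = w - 1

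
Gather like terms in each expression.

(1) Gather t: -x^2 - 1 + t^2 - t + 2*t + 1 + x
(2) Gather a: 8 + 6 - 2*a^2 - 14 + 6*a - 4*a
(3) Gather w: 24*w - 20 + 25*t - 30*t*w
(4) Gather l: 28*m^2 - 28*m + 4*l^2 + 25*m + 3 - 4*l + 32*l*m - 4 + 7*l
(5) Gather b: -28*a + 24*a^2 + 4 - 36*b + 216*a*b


(1) = t^2 + t - x^2 + x
(2) = -2*a^2 + 2*a
(3) = 25*t + w*(24 - 30*t) - 20
(4) = 4*l^2 + l*(32*m + 3) + 28*m^2 - 3*m - 1
(5) = 24*a^2 - 28*a + b*(216*a - 36) + 4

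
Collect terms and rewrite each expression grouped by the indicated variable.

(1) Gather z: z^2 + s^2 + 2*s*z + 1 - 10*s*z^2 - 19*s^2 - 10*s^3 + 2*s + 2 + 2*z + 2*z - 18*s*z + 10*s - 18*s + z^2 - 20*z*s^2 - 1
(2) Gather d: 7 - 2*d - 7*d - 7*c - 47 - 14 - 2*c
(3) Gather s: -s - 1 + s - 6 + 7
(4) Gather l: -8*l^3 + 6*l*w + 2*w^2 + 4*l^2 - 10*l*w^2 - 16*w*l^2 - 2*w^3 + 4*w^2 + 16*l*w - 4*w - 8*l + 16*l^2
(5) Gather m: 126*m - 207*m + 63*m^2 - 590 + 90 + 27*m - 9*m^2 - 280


(1) = -10*s^3 - 18*s^2 - 6*s + z^2*(2 - 10*s) + z*(-20*s^2 - 16*s + 4) + 2
(2) = -9*c - 9*d - 54
(3) = 0
(4) = -8*l^3 + l^2*(20 - 16*w) + l*(-10*w^2 + 22*w - 8) - 2*w^3 + 6*w^2 - 4*w
(5) = 54*m^2 - 54*m - 780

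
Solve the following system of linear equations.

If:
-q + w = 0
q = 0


Then:
q = 0
w = 0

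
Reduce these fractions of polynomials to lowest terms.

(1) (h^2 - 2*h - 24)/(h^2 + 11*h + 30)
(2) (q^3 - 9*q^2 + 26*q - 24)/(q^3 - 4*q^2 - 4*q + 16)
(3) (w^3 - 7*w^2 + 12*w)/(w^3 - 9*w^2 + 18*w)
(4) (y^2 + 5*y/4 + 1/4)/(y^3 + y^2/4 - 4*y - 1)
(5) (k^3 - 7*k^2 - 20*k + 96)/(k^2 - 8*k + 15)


(1) = (h^2 - 2*h - 24)/(h^2 + 11*h + 30)
(2) = (q - 3)/(q + 2)
(3) = (w - 4)/(w - 6)
(4) = (y + 1)/(y^2 - 4)
(5) = (k^2 - 4*k - 32)/(k - 5)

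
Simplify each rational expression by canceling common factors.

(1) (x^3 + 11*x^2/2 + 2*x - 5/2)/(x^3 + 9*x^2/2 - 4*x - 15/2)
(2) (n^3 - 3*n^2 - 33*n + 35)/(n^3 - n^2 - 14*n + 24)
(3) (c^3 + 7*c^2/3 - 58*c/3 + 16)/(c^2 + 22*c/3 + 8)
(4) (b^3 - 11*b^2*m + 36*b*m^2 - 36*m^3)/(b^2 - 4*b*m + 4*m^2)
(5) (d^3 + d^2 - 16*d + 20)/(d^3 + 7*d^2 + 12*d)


(1) = (2*x - 1)/(2*x - 3)
(2) = (n^3 - 3*n^2 - 33*n + 35)/(n^3 - n^2 - 14*n + 24)
(3) = (3*c^2 - 11*c + 8)/(3*c + 4)
(4) = (b^2 - 9*b*m + 18*m^2)/(b - 2*m)
(5) = (d^3 + d^2 - 16*d + 20)/(d^3 + 7*d^2 + 12*d)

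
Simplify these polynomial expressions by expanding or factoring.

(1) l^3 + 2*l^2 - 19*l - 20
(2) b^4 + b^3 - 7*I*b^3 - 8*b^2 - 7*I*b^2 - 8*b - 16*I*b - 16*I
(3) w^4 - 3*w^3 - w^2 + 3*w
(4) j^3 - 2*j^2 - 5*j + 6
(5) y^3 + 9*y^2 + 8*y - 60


(1) = (l - 4)*(l + 1)*(l + 5)
(2) = (b - 4*I)^2*(-I*b + 1)*(I*b + I)
(3) = w*(w - 3)*(w - 1)*(w + 1)
(4) = (j - 3)*(j - 1)*(j + 2)
(5) = (y - 2)*(y + 5)*(y + 6)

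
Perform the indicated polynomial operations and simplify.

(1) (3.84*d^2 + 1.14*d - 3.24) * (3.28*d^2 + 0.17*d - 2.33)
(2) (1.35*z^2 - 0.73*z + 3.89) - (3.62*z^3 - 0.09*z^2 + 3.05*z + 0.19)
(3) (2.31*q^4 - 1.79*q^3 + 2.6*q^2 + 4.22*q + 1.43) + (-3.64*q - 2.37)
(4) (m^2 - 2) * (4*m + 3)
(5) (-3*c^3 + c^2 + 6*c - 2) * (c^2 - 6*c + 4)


(1) = 12.5952*d^4 + 4.392*d^3 - 19.3806*d^2 - 3.207*d + 7.5492
(2) = -3.62*z^3 + 1.44*z^2 - 3.78*z + 3.7
(3) = 2.31*q^4 - 1.79*q^3 + 2.6*q^2 + 0.58*q - 0.94
(4) = 4*m^3 + 3*m^2 - 8*m - 6
(5) = -3*c^5 + 19*c^4 - 12*c^3 - 34*c^2 + 36*c - 8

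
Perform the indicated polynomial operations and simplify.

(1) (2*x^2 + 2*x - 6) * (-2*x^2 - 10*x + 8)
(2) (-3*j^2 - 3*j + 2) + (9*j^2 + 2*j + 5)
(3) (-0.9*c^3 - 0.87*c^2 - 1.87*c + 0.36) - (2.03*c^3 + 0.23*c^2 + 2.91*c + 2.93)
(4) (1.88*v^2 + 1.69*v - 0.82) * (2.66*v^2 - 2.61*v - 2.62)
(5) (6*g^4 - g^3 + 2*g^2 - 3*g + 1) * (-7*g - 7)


(1) = -4*x^4 - 24*x^3 + 8*x^2 + 76*x - 48
(2) = 6*j^2 - j + 7
(3) = -2.93*c^3 - 1.1*c^2 - 4.78*c - 2.57
(4) = 5.0008*v^4 - 0.4114*v^3 - 11.5177*v^2 - 2.2876*v + 2.1484
(5) = -42*g^5 - 35*g^4 - 7*g^3 + 7*g^2 + 14*g - 7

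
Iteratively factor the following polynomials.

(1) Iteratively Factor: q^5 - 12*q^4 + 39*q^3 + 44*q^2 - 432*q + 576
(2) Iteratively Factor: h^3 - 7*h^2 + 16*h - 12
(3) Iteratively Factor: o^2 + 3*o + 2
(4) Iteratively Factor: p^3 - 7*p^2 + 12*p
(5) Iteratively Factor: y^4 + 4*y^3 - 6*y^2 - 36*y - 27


(1) = (q - 4)*(q^4 - 8*q^3 + 7*q^2 + 72*q - 144) = (q - 4)*(q + 3)*(q^3 - 11*q^2 + 40*q - 48) = (q - 4)^2*(q + 3)*(q^2 - 7*q + 12) = (q - 4)^3*(q + 3)*(q - 3)
(2) = (h - 2)*(h^2 - 5*h + 6) = (h - 3)*(h - 2)*(h - 2)
(3) = (o + 1)*(o + 2)
(4) = (p - 3)*(p^2 - 4*p) = p*(p - 3)*(p - 4)
(5) = (y + 1)*(y^3 + 3*y^2 - 9*y - 27) = (y - 3)*(y + 1)*(y^2 + 6*y + 9) = (y - 3)*(y + 1)*(y + 3)*(y + 3)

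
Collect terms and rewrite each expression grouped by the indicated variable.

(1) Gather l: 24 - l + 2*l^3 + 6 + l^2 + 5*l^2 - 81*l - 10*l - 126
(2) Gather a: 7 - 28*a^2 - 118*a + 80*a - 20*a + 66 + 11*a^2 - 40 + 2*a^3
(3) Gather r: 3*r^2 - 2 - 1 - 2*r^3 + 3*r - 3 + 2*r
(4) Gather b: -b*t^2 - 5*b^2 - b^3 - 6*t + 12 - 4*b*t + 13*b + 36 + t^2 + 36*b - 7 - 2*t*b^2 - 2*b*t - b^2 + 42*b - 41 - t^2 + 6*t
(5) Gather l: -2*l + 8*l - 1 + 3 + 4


(1) = 2*l^3 + 6*l^2 - 92*l - 96
(2) = 2*a^3 - 17*a^2 - 58*a + 33
(3) = -2*r^3 + 3*r^2 + 5*r - 6
(4) = -b^3 + b^2*(-2*t - 6) + b*(-t^2 - 6*t + 91)
(5) = 6*l + 6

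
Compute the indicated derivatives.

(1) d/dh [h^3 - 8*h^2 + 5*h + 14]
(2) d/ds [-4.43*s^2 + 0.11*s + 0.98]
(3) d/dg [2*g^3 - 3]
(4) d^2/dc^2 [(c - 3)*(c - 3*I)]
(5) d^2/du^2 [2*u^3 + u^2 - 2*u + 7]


(1) = 3*h^2 - 16*h + 5
(2) = 0.11 - 8.86*s
(3) = 6*g^2
(4) = 2
(5) = 12*u + 2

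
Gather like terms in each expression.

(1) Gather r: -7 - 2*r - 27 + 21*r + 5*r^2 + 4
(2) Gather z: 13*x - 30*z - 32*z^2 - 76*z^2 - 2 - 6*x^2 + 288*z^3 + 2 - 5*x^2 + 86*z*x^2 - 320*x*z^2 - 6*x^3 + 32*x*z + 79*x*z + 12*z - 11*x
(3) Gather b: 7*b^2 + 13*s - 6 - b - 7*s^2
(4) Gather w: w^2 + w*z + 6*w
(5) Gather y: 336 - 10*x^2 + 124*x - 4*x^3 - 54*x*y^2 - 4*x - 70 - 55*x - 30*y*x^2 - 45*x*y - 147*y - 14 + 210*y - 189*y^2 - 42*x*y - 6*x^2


(1) = 5*r^2 + 19*r - 30
(2) = -6*x^3 - 11*x^2 + 2*x + 288*z^3 + z^2*(-320*x - 108) + z*(86*x^2 + 111*x - 18)
(3) = 7*b^2 - b - 7*s^2 + 13*s - 6
(4) = w^2 + w*(z + 6)
(5) = -4*x^3 - 16*x^2 + 65*x + y^2*(-54*x - 189) + y*(-30*x^2 - 87*x + 63) + 252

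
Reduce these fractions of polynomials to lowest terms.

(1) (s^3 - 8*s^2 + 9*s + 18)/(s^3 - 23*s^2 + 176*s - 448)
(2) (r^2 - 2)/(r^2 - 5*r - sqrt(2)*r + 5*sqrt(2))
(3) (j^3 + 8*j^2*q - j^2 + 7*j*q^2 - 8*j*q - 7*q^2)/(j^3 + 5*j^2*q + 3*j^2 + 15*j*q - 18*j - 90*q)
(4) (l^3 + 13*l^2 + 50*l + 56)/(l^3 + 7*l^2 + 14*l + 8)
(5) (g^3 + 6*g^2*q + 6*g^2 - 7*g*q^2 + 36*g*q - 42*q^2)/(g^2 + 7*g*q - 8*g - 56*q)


(1) = (s^3 - 8*s^2 + 9*s + 18)/(s^3 - 23*s^2 + 176*s - 448)
(2) = (r + sqrt(2))/(r - 5)
(3) = (j^3 + 8*j^2*q - j^2 + 7*j*q^2 - 8*j*q - 7*q^2)/(j^3 + 5*j^2*q + 3*j^2 + 15*j*q - 18*j - 90*q)
(4) = (l + 7)/(l + 1)
(5) = (g^2 - g*q + 6*g - 6*q)/(g - 8)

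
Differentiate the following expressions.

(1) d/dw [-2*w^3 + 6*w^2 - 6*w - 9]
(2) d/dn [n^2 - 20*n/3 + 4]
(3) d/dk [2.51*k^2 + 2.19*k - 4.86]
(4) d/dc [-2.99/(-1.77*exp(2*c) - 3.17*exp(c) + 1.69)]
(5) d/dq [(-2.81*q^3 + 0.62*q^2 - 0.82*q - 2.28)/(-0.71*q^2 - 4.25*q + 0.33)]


(1) = -6*w^2 + 12*w - 6
(2) = 2*n - 20/3
(3) = 5.02*k + 2.19
(4) = (-10.5846*exp(c) - 9.4783)*exp(c)/(1.77*exp(2*c) + 3.17*exp(c) - 1.69)^2
(5) = (1.9951*q^4 + 23.885*q^3 - 5.9991*q^2 - 2.8284*q - 9.9606)/(0.5041*q^4 + 6.035*q^3 + 17.5939*q^2 - 2.805*q + 0.1089)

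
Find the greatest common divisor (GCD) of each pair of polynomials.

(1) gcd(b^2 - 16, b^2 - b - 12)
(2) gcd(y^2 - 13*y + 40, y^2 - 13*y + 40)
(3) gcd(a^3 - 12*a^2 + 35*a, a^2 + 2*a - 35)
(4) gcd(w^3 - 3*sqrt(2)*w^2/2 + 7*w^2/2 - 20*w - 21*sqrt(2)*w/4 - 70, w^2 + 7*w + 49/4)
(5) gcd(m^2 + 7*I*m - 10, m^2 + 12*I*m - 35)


(1) = b - 4
(2) = gcd((y - 8)*(y - 5), (y - 8)*(y - 5)) = y^2 - 13*y + 40
(3) = a - 5
(4) = gcd((w + 7/2)*(w - 4*sqrt(2))*(w + 5*sqrt(2)/2), (w + 7/2)^2) = w + 7/2
(5) = gcd((m + 2*I)*(m + 5*I), (m + 5*I)*(m + 7*I)) = m + 5*I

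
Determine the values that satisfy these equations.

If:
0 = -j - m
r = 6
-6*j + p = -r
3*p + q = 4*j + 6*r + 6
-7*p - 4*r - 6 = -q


Then:
j = 9/7
m = -9/7
p = 12/7
q = 42
r = 6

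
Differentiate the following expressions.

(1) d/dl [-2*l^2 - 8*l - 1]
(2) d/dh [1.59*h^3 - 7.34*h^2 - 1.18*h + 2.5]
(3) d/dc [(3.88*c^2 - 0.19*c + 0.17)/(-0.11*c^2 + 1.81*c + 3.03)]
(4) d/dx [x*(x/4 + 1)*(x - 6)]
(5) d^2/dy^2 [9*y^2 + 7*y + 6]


(1) = -4*l - 8
(2) = 4.77*h^2 - 14.68*h - 1.18
(3) = (7.0019*c^2 + 23.5502*c - 0.8834)/(0.0121*c^4 - 0.3982*c^3 + 2.6095*c^2 + 10.9686*c + 9.1809)
(4) = 3*x^2/4 - x - 6
(5) = 18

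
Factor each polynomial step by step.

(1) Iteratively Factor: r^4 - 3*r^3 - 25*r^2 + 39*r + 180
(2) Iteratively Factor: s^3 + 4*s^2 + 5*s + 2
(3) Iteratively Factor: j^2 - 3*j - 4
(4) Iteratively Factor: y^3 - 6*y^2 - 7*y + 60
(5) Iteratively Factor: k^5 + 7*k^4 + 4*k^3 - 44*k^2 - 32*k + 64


(1) = (r + 3)*(r^3 - 6*r^2 - 7*r + 60) = (r - 5)*(r + 3)*(r^2 - r - 12) = (r - 5)*(r - 4)*(r + 3)*(r + 3)
(2) = (s + 1)*(s^2 + 3*s + 2) = (s + 1)*(s + 2)*(s + 1)
(3) = (j + 1)*(j - 4)
(4) = (y - 4)*(y^2 - 2*y - 15) = (y - 5)*(y - 4)*(y + 3)
(5) = (k + 2)*(k^4 + 5*k^3 - 6*k^2 - 32*k + 32) = (k - 1)*(k + 2)*(k^3 + 6*k^2 - 32) = (k - 1)*(k + 2)*(k + 4)*(k^2 + 2*k - 8) = (k - 1)*(k + 2)*(k + 4)^2*(k - 2)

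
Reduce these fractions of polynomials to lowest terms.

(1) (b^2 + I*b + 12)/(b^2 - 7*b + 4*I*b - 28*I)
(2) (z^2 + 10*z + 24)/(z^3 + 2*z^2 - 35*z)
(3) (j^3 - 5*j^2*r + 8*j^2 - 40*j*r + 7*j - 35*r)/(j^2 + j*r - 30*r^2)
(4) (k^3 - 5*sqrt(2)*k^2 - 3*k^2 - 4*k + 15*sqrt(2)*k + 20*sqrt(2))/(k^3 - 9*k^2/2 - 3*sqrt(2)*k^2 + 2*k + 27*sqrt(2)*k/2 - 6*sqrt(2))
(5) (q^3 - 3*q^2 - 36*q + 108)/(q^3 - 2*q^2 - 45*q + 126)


(1) = (b - 3*I)/(b - 7)
(2) = (z^2 + 10*z + 24)/(z^3 + 2*z^2 - 35*z)
(3) = (j^2 + 8*j + 7)/(j + 6*r)
(4) = (2*k^2 + k*(2 - 10*sqrt(2)) - 10*sqrt(2))/(2*k^2 + k*(-6*sqrt(2) - 1) + 3*sqrt(2))
(5) = (q + 6)/(q + 7)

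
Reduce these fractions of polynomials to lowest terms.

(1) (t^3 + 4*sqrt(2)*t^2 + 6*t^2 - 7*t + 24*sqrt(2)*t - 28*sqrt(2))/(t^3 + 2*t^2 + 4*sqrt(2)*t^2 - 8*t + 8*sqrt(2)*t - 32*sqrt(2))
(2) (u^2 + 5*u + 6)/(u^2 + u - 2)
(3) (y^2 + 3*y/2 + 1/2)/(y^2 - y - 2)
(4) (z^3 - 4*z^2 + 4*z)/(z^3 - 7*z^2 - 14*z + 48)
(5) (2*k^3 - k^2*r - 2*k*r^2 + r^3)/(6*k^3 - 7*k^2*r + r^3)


(1) = (t^2 + 6*t - 7)/(t^2 + 2*t - 8)
(2) = (u + 3)/(u - 1)
(3) = (2*y + 1)/(2*y - 4)
(4) = (z^2 - 2*z)/(z^2 - 5*z - 24)
(5) = (k + r)/(3*k + r)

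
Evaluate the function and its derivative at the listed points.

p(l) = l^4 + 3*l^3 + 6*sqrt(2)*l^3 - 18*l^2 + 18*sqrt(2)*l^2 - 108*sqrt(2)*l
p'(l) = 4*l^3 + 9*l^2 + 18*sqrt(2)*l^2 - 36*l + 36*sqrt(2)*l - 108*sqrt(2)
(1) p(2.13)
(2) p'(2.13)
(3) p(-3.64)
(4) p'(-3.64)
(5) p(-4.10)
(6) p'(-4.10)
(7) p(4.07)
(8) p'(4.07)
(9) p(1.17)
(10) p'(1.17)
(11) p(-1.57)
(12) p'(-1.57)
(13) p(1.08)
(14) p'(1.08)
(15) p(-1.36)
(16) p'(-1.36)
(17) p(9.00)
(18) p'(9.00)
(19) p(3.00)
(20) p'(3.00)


(1) = -159.93
(2) = 74.00
(3) = 276.38
(4) = 56.60
(5) = 242.55
(6) = 89.65
(7) = 550.60
(8) = 748.39
(9) = -148.22
(10) = -81.72
(11) = 219.80
(12) = -106.70
(13) = -140.43
(14) = -91.40
(15) = 196.04
(16) = -119.35
(17) = 14163.08
(18) = 5688.39
(19) = 0.00
(20) = 310.10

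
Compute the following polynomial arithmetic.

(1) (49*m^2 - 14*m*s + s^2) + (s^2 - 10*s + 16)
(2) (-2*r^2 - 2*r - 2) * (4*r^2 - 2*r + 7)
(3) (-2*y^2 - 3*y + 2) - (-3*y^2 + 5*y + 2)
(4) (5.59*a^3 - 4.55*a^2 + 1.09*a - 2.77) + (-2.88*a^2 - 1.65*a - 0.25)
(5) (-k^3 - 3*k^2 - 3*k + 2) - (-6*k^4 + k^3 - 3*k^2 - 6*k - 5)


(1) = 49*m^2 - 14*m*s + 2*s^2 - 10*s + 16
(2) = -8*r^4 - 4*r^3 - 18*r^2 - 10*r - 14
(3) = y^2 - 8*y
(4) = 5.59*a^3 - 7.43*a^2 - 0.56*a - 3.02
(5) = 6*k^4 - 2*k^3 + 3*k + 7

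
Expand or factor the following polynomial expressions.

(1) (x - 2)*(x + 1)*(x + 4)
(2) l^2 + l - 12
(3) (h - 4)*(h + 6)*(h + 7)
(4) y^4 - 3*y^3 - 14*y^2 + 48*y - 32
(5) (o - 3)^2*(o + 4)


(1) = x^3 + 3*x^2 - 6*x - 8
(2) = (l - 3)*(l + 4)
(3) = h^3 + 9*h^2 - 10*h - 168
(4) = (y - 4)*(y - 2)*(y - 1)*(y + 4)
(5) = o^3 - 2*o^2 - 15*o + 36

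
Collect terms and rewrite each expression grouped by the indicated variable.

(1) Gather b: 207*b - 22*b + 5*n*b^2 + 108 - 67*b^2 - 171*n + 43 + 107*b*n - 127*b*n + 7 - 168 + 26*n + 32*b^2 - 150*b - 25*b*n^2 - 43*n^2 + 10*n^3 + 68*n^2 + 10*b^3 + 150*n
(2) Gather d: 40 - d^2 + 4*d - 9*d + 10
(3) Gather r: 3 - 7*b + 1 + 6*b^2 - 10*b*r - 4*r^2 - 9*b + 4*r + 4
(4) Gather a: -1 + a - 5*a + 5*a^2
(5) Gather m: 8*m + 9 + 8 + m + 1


(1) = 10*b^3 + b^2*(5*n - 35) + b*(-25*n^2 - 20*n + 35) + 10*n^3 + 25*n^2 + 5*n - 10
(2) = -d^2 - 5*d + 50
(3) = 6*b^2 - 16*b - 4*r^2 + r*(4 - 10*b) + 8
(4) = 5*a^2 - 4*a - 1
(5) = 9*m + 18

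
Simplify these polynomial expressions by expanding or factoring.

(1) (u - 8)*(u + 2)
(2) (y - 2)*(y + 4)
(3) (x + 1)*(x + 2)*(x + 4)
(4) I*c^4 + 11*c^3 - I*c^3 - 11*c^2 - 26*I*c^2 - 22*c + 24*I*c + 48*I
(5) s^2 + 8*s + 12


(1) = u^2 - 6*u - 16
(2) = y^2 + 2*y - 8
(3) = x^3 + 7*x^2 + 14*x + 8
(4) = (c - 2)*(c - 8*I)*(c - 3*I)*(I*c + I)
(5) = (s + 2)*(s + 6)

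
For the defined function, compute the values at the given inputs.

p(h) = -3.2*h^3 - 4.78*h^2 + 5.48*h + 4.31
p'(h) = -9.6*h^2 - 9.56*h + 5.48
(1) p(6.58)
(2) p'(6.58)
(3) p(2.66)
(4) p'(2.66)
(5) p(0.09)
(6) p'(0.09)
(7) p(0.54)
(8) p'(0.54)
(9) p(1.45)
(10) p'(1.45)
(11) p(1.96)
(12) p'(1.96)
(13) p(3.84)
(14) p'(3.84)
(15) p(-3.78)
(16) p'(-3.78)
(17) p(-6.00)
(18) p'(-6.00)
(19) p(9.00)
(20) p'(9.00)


(1) = -1078.24
(2) = -473.07
(3) = -75.16
(4) = -87.88
(5) = 4.76
(6) = 4.54
(7) = 5.37
(8) = -2.48
(9) = -7.55
(10) = -28.57
(11) = -27.41
(12) = -50.14
(13) = -226.32
(14) = -172.79
(15) = 88.13
(16) = -95.55
(17) = 490.55
(18) = -282.76
(19) = -2666.35
(20) = -858.16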